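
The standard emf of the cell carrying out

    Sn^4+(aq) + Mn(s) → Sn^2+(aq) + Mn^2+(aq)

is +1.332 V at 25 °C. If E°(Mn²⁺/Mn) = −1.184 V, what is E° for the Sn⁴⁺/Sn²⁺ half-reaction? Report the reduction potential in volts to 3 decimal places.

In the reaction as written the Sn⁴⁺/Sn²⁺ couple is reduced (cathode) and Mn²⁺/Mn is oxidized (anode), so E°cell = E°(Sn⁴⁺/Sn²⁺) − E°(Mn²⁺/Mn).
E°(Sn⁴⁺/Sn²⁺) = E°cell + E°(anode) = +1.332 + (−1.184) = +0.148 V.

+0.148 V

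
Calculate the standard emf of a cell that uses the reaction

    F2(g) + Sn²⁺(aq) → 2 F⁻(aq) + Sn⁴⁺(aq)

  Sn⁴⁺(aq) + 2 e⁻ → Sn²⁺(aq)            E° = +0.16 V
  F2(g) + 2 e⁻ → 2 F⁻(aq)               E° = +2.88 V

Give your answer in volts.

In the reaction as written, F2(g) is reduced (cathode) and Sn⁴⁺(aq) is produced by oxidation at the anode.
E°cell = E°(cathode) − E°(anode) = +2.88 − (+0.16) = +2.72 V.

+2.72 V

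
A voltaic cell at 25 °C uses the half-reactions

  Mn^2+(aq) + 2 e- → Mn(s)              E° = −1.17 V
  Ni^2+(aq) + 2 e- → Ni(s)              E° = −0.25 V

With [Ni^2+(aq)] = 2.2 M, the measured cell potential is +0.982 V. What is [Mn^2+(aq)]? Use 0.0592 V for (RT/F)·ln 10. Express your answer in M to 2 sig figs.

The Ni²⁺/Ni couple has the larger reduction potential, so it is the cathode: E°cell = −0.25 − (−1.17) = +0.92 V and n = 2.
Since E = E° − (0.0592/n)·log Q, log Q = n(E° − E)/0.0592 = −2.095.
The balanced reaction is Ni^2+(aq) + Mn(s) → Ni(s) + Mn^2+(aq), so Q = [Mn^2+(aq)] / [Ni^2+(aq)].
Isolating [Mn^2+(aq)] in Q = 10^{−2.095} yields log [Mn^2+(aq)] = −1.753, i.e. 0.018 M.

0.018 M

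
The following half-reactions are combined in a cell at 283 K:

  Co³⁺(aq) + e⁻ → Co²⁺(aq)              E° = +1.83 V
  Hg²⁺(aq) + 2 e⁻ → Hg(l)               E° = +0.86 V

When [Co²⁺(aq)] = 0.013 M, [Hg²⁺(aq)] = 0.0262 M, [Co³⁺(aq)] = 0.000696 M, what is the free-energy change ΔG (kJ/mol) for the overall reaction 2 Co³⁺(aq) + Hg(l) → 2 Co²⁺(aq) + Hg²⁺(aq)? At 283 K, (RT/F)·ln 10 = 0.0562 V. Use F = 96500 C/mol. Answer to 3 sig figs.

With Co³⁺/Co²⁺ reduced at the cathode, E°cell = +1.83 − (+0.86) = +0.97 V and n = 2.
The reaction quotient is ([Co²⁺(aq)]^2·[Hg²⁺(aq)]) / [Co³⁺(aq)]^2 = 9.14; by Nernst, E = +0.97 − (0.0562/2)(0.961) = +0.9430 V.
ΔG = −nFE = −(2)(96500)(+0.9430) J/mol = −182 kJ/mol.

−182 kJ/mol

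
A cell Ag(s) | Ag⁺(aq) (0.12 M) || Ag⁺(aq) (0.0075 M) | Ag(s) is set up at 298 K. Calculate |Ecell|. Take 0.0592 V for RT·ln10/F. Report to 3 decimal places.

For a concentration cell E°cell = 0, since both electrodes use the same couple.
The compartment with the higher Ag⁺(aq) concentration (0.12 M) acts as the cathode; ions are reduced there and produced at the dilute (0.0075 M) anode.
With n = 1, Ecell = −(0.0592/1)·log([dilute]/[conc]) = −(0.0592/1)·log(0.0075/0.12) = +0.071 V.

0.071 V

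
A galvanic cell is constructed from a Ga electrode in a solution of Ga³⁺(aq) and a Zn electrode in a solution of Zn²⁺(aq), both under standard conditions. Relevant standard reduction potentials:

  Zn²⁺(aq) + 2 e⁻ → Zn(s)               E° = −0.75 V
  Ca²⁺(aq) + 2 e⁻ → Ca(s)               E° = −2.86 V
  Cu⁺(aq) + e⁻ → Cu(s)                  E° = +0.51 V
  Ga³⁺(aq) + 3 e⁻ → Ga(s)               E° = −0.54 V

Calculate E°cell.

+0.21 V

The Ga³⁺/Ga couple has the higher E°, so Ga ion is reduced (cathode) and Zn is oxidized (anode).
E°cell = E°(cathode) − E°(anode) = −0.54 − (−0.75) = +0.21 V.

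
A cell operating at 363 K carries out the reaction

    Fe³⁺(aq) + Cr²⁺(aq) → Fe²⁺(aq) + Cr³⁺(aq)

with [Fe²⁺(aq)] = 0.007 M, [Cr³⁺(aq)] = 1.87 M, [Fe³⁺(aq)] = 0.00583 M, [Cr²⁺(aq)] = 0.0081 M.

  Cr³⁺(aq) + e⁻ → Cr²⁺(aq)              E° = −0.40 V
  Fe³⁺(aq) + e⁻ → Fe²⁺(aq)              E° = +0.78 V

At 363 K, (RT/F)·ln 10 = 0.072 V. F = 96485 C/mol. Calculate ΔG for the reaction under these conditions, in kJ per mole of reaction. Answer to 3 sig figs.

With Fe³⁺/Fe²⁺ reduced at the cathode, E°cell = +0.78 − (−0.40) = +1.18 V and n = 1.
Q = ([Fe²⁺(aq)]·[Cr³⁺(aq)]) / ([Fe³⁺(aq)]·[Cr²⁺(aq)]) = 277, so log Q = 2.443 and E = +1.18 − (0.072/1)(2.443) = +1.0041 V.
ΔG = −nFE = −(1)(96485)(+1.0041) J/mol = −96.9 kJ/mol.

−96.9 kJ/mol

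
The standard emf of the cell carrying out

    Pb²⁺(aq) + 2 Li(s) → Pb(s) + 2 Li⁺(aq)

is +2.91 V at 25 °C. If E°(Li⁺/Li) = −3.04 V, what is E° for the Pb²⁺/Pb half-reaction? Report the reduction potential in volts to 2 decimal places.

−0.13 V

In the reaction as written the Pb²⁺/Pb couple is reduced (cathode) and Li⁺/Li is oxidized (anode), so E°cell = E°(Pb²⁺/Pb) − E°(Li⁺/Li).
E°(Pb²⁺/Pb) = E°cell + E°(anode) = +2.91 + (−3.04) = −0.13 V.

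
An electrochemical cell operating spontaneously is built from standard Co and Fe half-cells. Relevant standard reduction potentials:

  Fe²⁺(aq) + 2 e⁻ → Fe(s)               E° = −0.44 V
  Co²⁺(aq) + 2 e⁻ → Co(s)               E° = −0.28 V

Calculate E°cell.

The Co²⁺/Co couple has the higher E°, so Co ion is reduced (cathode) and Fe is oxidized (anode).
E°cell = E°(cathode) − E°(anode) = −0.28 − (−0.44) = +0.16 V.

+0.16 V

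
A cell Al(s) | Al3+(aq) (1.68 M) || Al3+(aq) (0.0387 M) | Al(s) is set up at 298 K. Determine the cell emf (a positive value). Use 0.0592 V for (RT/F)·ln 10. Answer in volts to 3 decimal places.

0.032 V

For a concentration cell E°cell = 0, since both electrodes use the same couple.
The compartment with the higher Al3+(aq) concentration (1.68 M) acts as the cathode; ions are reduced there and produced at the dilute (0.0387 M) anode.
With n = 3, Ecell = −(0.0592/3)·log([dilute]/[conc]) = −(0.0592/3)·log(0.0387/1.68) = +0.032 V.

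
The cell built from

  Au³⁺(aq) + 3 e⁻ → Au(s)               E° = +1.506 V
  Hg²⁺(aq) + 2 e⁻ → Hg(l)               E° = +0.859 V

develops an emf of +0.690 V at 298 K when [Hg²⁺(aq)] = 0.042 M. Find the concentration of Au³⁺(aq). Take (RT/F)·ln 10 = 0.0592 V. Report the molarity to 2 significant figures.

Au³⁺/Au is the cathode (higher E°); E°cell = +1.506 − (+0.859) = +0.647 V with n = 6.
From the Nernst equation, log Q = n(E° − E)/0.0592 = 6·(+0.647 − (+0.690))/0.0592 = −4.358.
The balanced reaction is 2 Au³⁺(aq) + 3 Hg(l) → 2 Au(s) + 3 Hg²⁺(aq), so Q = [Hg²⁺(aq)]^3 / [Au³⁺(aq)]^2.
Solving for the unknown gives log [Au³⁺(aq)] = 0.114, so [Au³⁺(aq)] ≈ 1.3 M.

1.3 M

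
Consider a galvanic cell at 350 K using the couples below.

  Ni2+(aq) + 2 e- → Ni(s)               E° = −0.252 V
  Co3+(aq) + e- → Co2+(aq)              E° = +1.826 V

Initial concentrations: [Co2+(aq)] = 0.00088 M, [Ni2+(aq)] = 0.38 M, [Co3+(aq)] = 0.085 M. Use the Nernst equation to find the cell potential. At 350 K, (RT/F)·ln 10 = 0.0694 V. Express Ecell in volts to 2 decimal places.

+2.23 V

Since E°(Co³⁺/Co²⁺) > E°(Ni²⁺/Ni), Co³⁺/Co²⁺ serves as the cathode.
E°cell = E°cat − E°an = +1.826 − (−0.252) = +2.078 V; n = 2.
For the overall reaction 2 Co3+(aq) + Ni(s) → 2 Co2+(aq) + Ni2+(aq), Q = ([Co2+(aq)]^2·[Ni2+(aq)]) / [Co3+(aq)]^2 = 4.07×10^−5, giving log Q = −4.390.
Applying E = E° − (RT ln10/nF)·log Q gives +2.078 − (0.0694/2)(−4.390) = +2.23 V.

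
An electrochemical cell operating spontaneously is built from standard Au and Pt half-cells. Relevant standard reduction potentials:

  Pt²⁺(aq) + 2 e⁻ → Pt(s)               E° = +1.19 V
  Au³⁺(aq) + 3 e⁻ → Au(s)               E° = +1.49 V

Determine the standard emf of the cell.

+0.30 V

Of the two couples in this cell, the one with the more positive reduction potential is reduced at the cathode: here that is Au³⁺/Au (+1.49 V); Pt²⁺/Pt (+1.19 V) is the anode.
E°cell = E°(cathode) − E°(anode) = +1.49 − (+1.19) = +0.30 V.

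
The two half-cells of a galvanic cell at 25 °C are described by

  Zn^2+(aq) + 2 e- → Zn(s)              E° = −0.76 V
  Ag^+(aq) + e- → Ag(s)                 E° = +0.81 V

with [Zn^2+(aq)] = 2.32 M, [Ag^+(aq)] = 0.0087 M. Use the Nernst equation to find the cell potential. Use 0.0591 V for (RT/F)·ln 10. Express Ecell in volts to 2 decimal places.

Since E°(Ag⁺/Ag) > E°(Zn²⁺/Zn), Ag⁺/Ag serves as the cathode.
E°cell = +0.81 − (−0.76) = +1.57 V, with n = 2 electrons transferred.
The balanced reaction is 2 Ag^+(aq) + Zn(s) → 2 Ag(s) + Zn^2+(aq), so Q = [Zn^2+(aq)] / [Ag^+(aq)]^2 = 3.07×10^4 and log Q = 4.486.
Applying E = E° − (RT ln10/nF)·log Q gives +1.57 − (0.0591/2)(4.486) = +1.44 V.

+1.44 V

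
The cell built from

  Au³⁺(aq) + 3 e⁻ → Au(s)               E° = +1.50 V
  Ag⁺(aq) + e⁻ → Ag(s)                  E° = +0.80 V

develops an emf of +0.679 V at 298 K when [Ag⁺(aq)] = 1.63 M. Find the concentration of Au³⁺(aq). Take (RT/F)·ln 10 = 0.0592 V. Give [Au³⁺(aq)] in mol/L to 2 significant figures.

The Au³⁺/Au couple has the larger reduction potential, so it is the cathode: E°cell = +1.50 − (+0.80) = +0.70 V and n = 3.
From the Nernst equation, log Q = n(E° − E)/0.0592 = 3·(+0.70 − (+0.679))/0.0592 = 1.064.
The balanced reaction is Au³⁺(aq) + 3 Ag(s) → Au(s) + 3 Ag⁺(aq), so Q = [Ag⁺(aq)]^3 / [Au³⁺(aq)].
Substituting the known concentrations and solving, log [Au³⁺(aq)] = −0.427 and [Au³⁺(aq)] = 0.37 M.

0.37 M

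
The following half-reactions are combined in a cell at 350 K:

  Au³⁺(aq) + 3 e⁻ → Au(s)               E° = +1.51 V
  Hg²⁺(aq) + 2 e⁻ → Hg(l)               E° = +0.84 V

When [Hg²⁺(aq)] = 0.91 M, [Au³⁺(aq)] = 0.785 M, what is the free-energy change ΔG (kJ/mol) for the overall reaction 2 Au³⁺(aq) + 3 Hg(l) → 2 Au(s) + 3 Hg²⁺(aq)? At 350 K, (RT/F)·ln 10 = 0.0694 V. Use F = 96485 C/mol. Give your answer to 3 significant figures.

−387 kJ/mol

With Au³⁺/Au reduced at the cathode, E°cell = +1.51 − (+0.84) = +0.67 V and n = 6.
Here Q = [Hg²⁺(aq)]^3 / [Au³⁺(aq)]^2 = 1.22 (log Q = 0.087), giving E = +0.67 − (0.0694/6)·(0.087) = +0.6690 V.
ΔG = −nFE = −(6)(96485)(+0.6690) J/mol = −387 kJ/mol.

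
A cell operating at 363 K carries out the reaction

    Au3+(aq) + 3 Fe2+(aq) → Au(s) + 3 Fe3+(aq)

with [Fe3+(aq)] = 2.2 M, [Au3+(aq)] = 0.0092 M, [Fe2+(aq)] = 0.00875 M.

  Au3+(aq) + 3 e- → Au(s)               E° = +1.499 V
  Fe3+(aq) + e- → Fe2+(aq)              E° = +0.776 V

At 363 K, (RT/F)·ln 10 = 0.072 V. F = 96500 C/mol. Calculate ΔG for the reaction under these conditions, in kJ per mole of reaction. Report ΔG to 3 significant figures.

The standard cell potential is +1.499 − (+0.776) = +0.723 V, with n = 3 electrons in the balanced equation.
The reaction quotient is [Fe3+(aq)]^3 / ([Au3+(aq)]·[Fe2+(aq)]^3) = 1.73×10^9; by Nernst, E = +0.723 − (0.072/3)(9.237) = +0.5013 V.
ΔG = −nFE = −(3)(96500)(+0.5013) J/mol = −145 kJ/mol.

−145 kJ/mol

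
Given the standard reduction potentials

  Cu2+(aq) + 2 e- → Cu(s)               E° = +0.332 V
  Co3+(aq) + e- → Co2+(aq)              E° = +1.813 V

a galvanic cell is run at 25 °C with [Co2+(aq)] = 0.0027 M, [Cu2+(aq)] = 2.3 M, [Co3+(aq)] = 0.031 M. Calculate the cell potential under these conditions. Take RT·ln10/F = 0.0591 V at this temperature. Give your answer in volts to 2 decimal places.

Since E°(Co³⁺/Co²⁺) > E°(Cu²⁺/Cu), Co³⁺/Co²⁺ serves as the cathode.
The standard potential is +1.813 − (+0.332) = +1.481 V and the balanced reaction transfers n = 2 electrons.
The balanced reaction is 2 Co3+(aq) + Cu(s) → 2 Co2+(aq) + Cu2+(aq), so Q = ([Co2+(aq)]^2·[Cu2+(aq)]) / [Co3+(aq)]^2 = 0.0174 and log Q = −1.758.
Applying E = E° − (RT ln10/nF)·log Q gives +1.481 − (0.0591/2)(−1.758) = +1.53 V.

+1.53 V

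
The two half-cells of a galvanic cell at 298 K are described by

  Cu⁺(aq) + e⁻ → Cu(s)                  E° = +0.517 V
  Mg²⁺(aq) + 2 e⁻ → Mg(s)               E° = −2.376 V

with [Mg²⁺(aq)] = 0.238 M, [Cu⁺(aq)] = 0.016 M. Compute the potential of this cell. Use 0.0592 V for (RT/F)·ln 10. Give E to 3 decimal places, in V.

The Cu⁺/Cu couple has the more positive E°, so it is the cathode; Mg²⁺/Mg is the anode.
E°cell = +0.517 − (−2.376) = +2.893 V, with n = 2 electrons transferred.
The balanced reaction is 2 Cu⁺(aq) + Mg(s) → 2 Cu(s) + Mg²⁺(aq), so Q = [Mg²⁺(aq)] / [Cu⁺(aq)]^2 = 930 and log Q = 2.968.
E = E° − (0.0592/n)·log Q = +2.893 − (0.0592/2)(2.968) = +2.805 V.

+2.805 V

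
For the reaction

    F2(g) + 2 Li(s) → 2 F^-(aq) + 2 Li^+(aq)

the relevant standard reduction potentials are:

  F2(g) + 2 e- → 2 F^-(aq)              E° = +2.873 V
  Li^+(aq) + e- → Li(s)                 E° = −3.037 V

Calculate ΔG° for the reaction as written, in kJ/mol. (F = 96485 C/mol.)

−1140 kJ/mol

In the reaction as written F2(g) is reduced, so the F₂/F⁻ couple is the cathode and Li⁺/Li is the anode.
E°cell = +2.873 − (−3.037) = +5.910 V; balancing electrons gives n = 2.
ΔG° = −nFE°cell = −(2)(96485)(+5.910) J/mol = −1140 kJ/mol.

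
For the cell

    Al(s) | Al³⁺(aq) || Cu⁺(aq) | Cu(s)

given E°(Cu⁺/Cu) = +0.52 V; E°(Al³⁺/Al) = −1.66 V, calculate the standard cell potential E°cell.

By convention the left-hand electrode in cell notation is the anode (oxidation) and the right-hand electrode is the cathode (reduction).
E°cell = E°(right) − E°(left) = +0.52 − (−1.66) = +2.18 V.

+2.18 V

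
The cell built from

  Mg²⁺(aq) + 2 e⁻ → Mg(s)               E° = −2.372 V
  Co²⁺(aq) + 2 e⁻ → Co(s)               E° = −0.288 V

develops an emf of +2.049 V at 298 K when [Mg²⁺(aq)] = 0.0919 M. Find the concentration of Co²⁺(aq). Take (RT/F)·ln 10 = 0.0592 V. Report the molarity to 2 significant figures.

0.0060 M

The Co²⁺/Co couple has the larger reduction potential, so it is the cathode: E°cell = −0.288 − (−2.372) = +2.084 V and n = 2.
From the Nernst equation, log Q = n(E° − E)/0.0592 = 2·(+2.084 − (+2.049))/0.0592 = 1.182.
Balancing electrons gives Co²⁺(aq) + Mg(s) → Co(s) + Mg²⁺(aq); thus Q = [Mg²⁺(aq)] / [Co²⁺(aq)].
Solving for the unknown gives log [Co²⁺(aq)] = −2.219, so [Co²⁺(aq)] ≈ 0.0060 M.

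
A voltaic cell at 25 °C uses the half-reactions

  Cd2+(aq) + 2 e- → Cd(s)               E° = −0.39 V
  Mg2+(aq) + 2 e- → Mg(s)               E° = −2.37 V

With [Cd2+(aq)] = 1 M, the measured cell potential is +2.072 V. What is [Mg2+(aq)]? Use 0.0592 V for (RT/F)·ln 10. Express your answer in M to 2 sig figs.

The Cd²⁺/Cd couple has the larger reduction potential, so it is the cathode: E°cell = −0.39 − (−2.37) = +1.98 V and n = 2.
Rearranging E = E° − (0.0592/n)·log Q gives log Q = 2(+1.98 − (+2.072))/0.0592 = −3.108.
The balanced reaction is Cd2+(aq) + Mg(s) → Cd(s) + Mg2+(aq), so Q = [Mg2+(aq)] / [Cd2+(aq)].
Isolating [Mg2+(aq)] in Q = 10^{−3.108} yields log [Mg2+(aq)] = −3.108, i.e. 0.00078 M.

0.00078 M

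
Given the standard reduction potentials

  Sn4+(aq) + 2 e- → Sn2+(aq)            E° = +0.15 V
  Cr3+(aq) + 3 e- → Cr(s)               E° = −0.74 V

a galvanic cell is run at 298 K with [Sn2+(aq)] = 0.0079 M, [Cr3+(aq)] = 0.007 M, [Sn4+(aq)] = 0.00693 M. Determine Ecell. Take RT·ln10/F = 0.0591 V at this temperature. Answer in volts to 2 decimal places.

Since E°(Sn⁴⁺/Sn²⁺) > E°(Cr³⁺/Cr), Sn⁴⁺/Sn²⁺ serves as the cathode.
E°cell = +0.15 − (−0.74) = +0.89 V, with n = 6 electrons transferred.
Balancing gives 3 Sn4+(aq) + 2 Cr(s) → 3 Sn2+(aq) + 2 Cr3+(aq); hence Q = ([Sn2+(aq)]^3·[Cr3+(aq)]^2) / [Sn4+(aq)]^3 = 7.26×10^−5 (log Q = −4.139).
By the Nernst equation, E = +0.89 − (0.0591/6)·(−4.139) = +0.93 V.

+0.93 V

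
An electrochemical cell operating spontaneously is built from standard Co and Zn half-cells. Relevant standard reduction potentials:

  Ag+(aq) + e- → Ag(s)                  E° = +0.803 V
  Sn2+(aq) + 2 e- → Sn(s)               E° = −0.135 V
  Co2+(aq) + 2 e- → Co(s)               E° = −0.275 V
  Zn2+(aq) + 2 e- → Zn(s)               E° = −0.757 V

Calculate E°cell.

+0.482 V

Of the two couples in this cell, the one with the more positive reduction potential is reduced at the cathode: here that is Co²⁺/Co (−0.275 V); Zn²⁺/Zn (−0.757 V) is the anode.
E°cell = E°(cathode) − E°(anode) = −0.275 − (−0.757) = +0.482 V.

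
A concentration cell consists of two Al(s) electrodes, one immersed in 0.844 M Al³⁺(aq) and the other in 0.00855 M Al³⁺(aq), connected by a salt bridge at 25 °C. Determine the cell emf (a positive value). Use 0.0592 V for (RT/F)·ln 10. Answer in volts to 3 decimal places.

For a concentration cell E°cell = 0, since both electrodes use the same couple.
The compartment with the higher Al³⁺(aq) concentration (0.844 M) acts as the cathode; ions are reduced there and produced at the dilute (0.00855 M) anode.
With n = 3, Ecell = −(0.0592/3)·log([dilute]/[conc]) = −(0.0592/3)·log(0.00855/0.844) = +0.039 V.

0.039 V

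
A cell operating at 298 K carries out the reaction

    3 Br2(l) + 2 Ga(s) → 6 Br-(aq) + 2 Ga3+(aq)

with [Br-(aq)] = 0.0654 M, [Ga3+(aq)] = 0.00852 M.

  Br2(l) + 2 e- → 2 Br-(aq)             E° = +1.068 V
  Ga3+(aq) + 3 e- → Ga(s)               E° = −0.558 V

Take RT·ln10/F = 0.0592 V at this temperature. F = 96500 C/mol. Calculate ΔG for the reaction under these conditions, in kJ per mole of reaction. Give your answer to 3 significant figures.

The standard cell potential is +1.068 − (−0.558) = +1.626 V, with n = 6 electrons in the balanced equation.
Q = [Br-(aq)]^6·[Ga3+(aq)]^2 = 5.68×10^−12, so log Q = −11.246 and E = +1.626 − (0.0592/6)(−11.246) = +1.7370 V.
Finally ΔG = −nFE = −(6)(96500 C/mol)(+1.7370 V) = −1010 kJ/mol.

−1010 kJ/mol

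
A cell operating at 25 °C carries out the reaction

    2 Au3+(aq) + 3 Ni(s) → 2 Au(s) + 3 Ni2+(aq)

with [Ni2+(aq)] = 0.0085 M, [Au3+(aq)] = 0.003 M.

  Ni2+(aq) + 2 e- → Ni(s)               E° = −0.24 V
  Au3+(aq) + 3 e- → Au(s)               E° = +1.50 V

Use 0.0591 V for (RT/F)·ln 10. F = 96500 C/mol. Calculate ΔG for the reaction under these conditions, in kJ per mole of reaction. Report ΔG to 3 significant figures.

−1010 kJ/mol

With Au³⁺/Au reduced at the cathode, E°cell = +1.50 − (−0.24) = +1.74 V and n = 6.
The reaction quotient is [Ni2+(aq)]^3 / [Au3+(aq)]^2 = 0.0682; by Nernst, E = +1.74 − (0.0591/6)(−1.166) = +1.7515 V.
Finally ΔG = −nFE = −(6)(96500 C/mol)(+1.7515 V) = −1010 kJ/mol.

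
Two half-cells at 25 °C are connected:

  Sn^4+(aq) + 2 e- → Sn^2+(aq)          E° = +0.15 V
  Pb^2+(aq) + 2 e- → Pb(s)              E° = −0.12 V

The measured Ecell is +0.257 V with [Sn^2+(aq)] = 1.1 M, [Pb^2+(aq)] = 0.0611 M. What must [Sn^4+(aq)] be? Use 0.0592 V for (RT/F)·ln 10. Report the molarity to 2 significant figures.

0.024 M

The Sn⁴⁺/Sn²⁺ couple has the larger reduction potential, so it is the cathode: E°cell = +0.15 − (−0.12) = +0.27 V and n = 2.
From the Nernst equation, log Q = n(E° − E)/0.0592 = 2·(+0.27 − (+0.257))/0.0592 = 0.439.
For Sn^4+(aq) + Pb(s) → Sn^2+(aq) + Pb^2+(aq), the reaction quotient is Q = ([Sn^2+(aq)]·[Pb^2+(aq)]) / [Sn^4+(aq)].
Isolating [Sn^4+(aq)] in Q = 10^{0.439} yields log [Sn^4+(aq)] = −1.612, i.e. 0.024 M.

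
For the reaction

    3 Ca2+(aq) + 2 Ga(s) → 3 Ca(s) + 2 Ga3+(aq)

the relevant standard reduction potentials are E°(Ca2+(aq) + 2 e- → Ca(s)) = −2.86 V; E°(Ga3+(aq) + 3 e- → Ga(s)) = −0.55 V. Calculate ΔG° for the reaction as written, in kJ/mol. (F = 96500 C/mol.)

In the reaction as written Ca2+(aq) is reduced, so the Ca²⁺/Ca couple is the cathode and Ga³⁺/Ga is the anode.
E°cell = −2.86 − (−0.55) = −2.31 V; balancing electrons gives n = 6.
ΔG° = −nFE°cell = −(6)(96500)(−2.31) J/mol = +1337 kJ/mol.

+1337 kJ/mol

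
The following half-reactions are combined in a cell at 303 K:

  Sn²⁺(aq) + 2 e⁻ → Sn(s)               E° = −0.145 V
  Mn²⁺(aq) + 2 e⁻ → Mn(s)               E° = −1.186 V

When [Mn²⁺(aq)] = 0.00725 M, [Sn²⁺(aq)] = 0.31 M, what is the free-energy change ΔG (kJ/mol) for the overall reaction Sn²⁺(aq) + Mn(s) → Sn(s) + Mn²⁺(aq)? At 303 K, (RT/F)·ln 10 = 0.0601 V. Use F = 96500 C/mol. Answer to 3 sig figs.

−210 kJ/mol

With Sn²⁺/Sn reduced at the cathode, E°cell = −0.145 − (−1.186) = +1.041 V and n = 2.
The reaction quotient is [Mn²⁺(aq)] / [Sn²⁺(aq)] = 0.0234; by Nernst, E = +1.041 − (0.0601/2)(−1.631) = +1.0900 V.
Finally ΔG = −nFE = −(2)(96500 C/mol)(+1.0900 V) = −210 kJ/mol.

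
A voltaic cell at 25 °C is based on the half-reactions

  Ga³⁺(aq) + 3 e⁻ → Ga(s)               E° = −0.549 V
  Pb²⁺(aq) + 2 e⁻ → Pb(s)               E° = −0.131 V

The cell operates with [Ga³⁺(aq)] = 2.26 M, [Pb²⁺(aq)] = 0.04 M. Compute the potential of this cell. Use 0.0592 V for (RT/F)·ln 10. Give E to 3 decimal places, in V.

+0.370 V

The Pb²⁺/Pb couple has the more positive E°, so it is the cathode; Ga³⁺/Ga is the anode.
The standard potential is −0.131 − (−0.549) = +0.418 V and the balanced reaction transfers n = 6 electrons.
The balanced reaction is 3 Pb²⁺(aq) + 2 Ga(s) → 3 Pb(s) + 2 Ga³⁺(aq), so Q = [Ga³⁺(aq)]^2 / [Pb²⁺(aq)]^3 = 7.98×10^4 and log Q = 4.902.
E = E° − (0.0592/n)·log Q = +0.418 − (0.0592/6)(4.902) = +0.370 V.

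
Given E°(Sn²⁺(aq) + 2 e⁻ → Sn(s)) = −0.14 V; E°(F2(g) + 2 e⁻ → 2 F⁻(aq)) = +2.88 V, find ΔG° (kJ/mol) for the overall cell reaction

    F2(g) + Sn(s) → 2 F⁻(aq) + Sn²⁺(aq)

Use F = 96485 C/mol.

In the reaction as written F2(g) is reduced, so the F₂/F⁻ couple is the cathode and Sn²⁺/Sn is the anode.
E°cell = +2.88 − (−0.14) = +3.02 V; balancing electrons gives n = 2.
ΔG° = −nFE°cell = −(2)(96485)(+3.02) J/mol = −583 kJ/mol.

−583 kJ/mol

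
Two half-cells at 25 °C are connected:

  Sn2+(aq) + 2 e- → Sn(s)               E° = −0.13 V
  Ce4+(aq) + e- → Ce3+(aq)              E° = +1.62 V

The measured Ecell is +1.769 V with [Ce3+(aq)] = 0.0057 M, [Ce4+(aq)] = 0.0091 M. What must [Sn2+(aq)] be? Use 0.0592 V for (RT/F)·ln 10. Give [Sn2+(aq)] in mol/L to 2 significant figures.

0.58 M

The Ce⁴⁺/Ce³⁺ couple has the larger reduction potential, so it is the cathode: E°cell = +1.62 − (−0.13) = +1.75 V and n = 2.
Since E = E° − (0.0592/n)·log Q, log Q = n(E° − E)/0.0592 = −0.642.
Balancing electrons gives 2 Ce4+(aq) + Sn(s) → 2 Ce3+(aq) + Sn2+(aq); thus Q = ([Ce3+(aq)]^2·[Sn2+(aq)]) / [Ce4+(aq)]^2.
Solving for the unknown gives log [Sn2+(aq)] = −0.236, so [Sn2+(aq)] ≈ 0.58 M.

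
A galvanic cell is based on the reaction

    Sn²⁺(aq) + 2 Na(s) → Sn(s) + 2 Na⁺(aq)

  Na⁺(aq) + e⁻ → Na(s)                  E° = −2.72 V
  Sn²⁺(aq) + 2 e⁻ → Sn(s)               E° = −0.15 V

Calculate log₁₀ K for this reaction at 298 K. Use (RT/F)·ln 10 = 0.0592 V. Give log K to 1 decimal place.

log K = 86.8

The Sn²⁺/Sn couple is reduced (cathode); E°cell = −0.15 − (−2.72) = +2.57 V with n = 2.
At equilibrium E = 0, so log K = nE°cell / 0.0592 = (2)(+2.57) / 0.0592 = 86.8.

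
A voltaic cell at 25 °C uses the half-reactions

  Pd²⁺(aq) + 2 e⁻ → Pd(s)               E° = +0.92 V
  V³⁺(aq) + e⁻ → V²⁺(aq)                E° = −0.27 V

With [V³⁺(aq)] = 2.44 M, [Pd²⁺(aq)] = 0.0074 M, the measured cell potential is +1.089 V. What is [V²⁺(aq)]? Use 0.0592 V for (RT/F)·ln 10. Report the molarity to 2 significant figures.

0.56 M

With Pd²⁺/Pd at the cathode and V³⁺/V²⁺ at the anode, E°cell = +0.92 − (−0.27) = +1.19 V (n = 2).
From the Nernst equation, log Q = n(E° − E)/0.0592 = 2·(+1.19 − (+1.089))/0.0592 = 3.412.
For Pd²⁺(aq) + 2 V²⁺(aq) → Pd(s) + 2 V³⁺(aq), the reaction quotient is Q = [V³⁺(aq)]^2 / ([Pd²⁺(aq)]·[V²⁺(aq)]^2).
Solving for the unknown gives log [V²⁺(aq)] = −0.253, so [V²⁺(aq)] ≈ 0.56 M.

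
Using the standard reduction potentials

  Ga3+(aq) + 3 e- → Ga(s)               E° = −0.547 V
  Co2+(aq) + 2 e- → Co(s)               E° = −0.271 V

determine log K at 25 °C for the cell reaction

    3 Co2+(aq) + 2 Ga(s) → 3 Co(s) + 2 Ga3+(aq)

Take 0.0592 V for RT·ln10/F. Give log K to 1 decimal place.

log K = 28.0

The Co²⁺/Co couple is reduced (cathode); E°cell = −0.271 − (−0.547) = +0.276 V with n = 6.
At equilibrium E = 0, so log K = nE°cell / 0.0592 = (6)(+0.276) / 0.0592 = 28.0.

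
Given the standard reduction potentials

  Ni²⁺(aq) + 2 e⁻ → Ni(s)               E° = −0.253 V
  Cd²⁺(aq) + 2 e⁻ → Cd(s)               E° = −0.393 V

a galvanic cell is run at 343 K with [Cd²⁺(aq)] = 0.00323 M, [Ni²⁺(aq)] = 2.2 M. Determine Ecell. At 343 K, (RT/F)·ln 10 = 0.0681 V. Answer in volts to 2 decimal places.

Since E°(Ni²⁺/Ni) > E°(Cd²⁺/Cd), Ni²⁺/Ni serves as the cathode.
E°cell = E°cat − E°an = −0.253 − (−0.393) = +0.140 V; n = 2.
Balancing gives Ni²⁺(aq) + Cd(s) → Ni(s) + Cd²⁺(aq); hence Q = [Cd²⁺(aq)] / [Ni²⁺(aq)] = 0.00147 (log Q = −2.833).
E = E° − (0.0681/n)·log Q = +0.140 − (0.0681/2)(−2.833) = +0.24 V.

+0.24 V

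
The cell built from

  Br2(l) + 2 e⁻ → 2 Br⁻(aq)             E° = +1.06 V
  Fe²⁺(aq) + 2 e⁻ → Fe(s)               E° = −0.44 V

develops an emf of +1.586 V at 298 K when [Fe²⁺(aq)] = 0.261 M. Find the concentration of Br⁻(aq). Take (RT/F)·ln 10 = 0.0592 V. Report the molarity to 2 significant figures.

With Br₂/Br⁻ at the cathode and Fe²⁺/Fe at the anode, E°cell = +1.06 − (−0.44) = +1.50 V (n = 2).
Since E = E° − (0.0592/n)·log Q, log Q = n(E° − E)/0.0592 = −2.905.
For Br2(l) + Fe(s) → 2 Br⁻(aq) + Fe²⁺(aq), the reaction quotient is Q = [Br⁻(aq)]^2·[Fe²⁺(aq)].
Isolating [Br⁻(aq)] in Q = 10^{−2.905} yields log [Br⁻(aq)] = −1.161, i.e. 0.069 M.

0.069 M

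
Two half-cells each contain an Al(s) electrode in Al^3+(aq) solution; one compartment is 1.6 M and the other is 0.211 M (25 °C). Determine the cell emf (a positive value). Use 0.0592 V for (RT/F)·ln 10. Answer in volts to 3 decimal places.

For a concentration cell E°cell = 0, since both electrodes use the same couple.
The compartment with the higher Al^3+(aq) concentration (1.6 M) acts as the cathode; ions are reduced there and produced at the dilute (0.211 M) anode.
With n = 3, Ecell = −(0.0592/3)·log([dilute]/[conc]) = −(0.0592/3)·log(0.211/1.6) = +0.017 V.

0.017 V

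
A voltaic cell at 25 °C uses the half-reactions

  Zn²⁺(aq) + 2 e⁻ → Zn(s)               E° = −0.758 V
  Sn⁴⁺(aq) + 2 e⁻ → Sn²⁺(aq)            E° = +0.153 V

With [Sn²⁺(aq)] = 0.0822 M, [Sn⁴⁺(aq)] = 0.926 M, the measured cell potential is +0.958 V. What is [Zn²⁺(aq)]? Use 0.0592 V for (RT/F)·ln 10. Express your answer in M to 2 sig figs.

The Sn⁴⁺/Sn²⁺ couple has the larger reduction potential, so it is the cathode: E°cell = +0.153 − (−0.758) = +0.911 V and n = 2.
Rearranging E = E° − (0.0592/n)·log Q gives log Q = 2(+0.911 − (+0.958))/0.0592 = −1.588.
Balancing electrons gives Sn⁴⁺(aq) + Zn(s) → Sn²⁺(aq) + Zn²⁺(aq); thus Q = ([Sn²⁺(aq)]·[Zn²⁺(aq)]) / [Sn⁴⁺(aq)].
Solving for the unknown gives log [Zn²⁺(aq)] = −0.536, so [Zn²⁺(aq)] ≈ 0.29 M.

0.29 M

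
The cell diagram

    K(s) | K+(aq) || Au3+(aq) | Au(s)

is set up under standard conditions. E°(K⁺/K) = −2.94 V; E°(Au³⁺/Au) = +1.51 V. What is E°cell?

By convention the left-hand electrode in cell notation is the anode (oxidation) and the right-hand electrode is the cathode (reduction).
E°cell = E°(right) − E°(left) = +1.51 − (−2.94) = +4.45 V.

+4.45 V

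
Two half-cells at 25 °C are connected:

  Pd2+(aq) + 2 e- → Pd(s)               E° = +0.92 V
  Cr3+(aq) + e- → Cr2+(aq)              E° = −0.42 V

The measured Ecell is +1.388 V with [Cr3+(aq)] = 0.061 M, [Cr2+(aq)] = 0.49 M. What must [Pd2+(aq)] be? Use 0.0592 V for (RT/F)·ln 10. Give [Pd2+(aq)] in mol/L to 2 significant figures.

Pd²⁺/Pd is the cathode (higher E°); E°cell = +0.92 − (−0.42) = +1.34 V with n = 2.
From the Nernst equation, log Q = n(E° − E)/0.0592 = 2·(+1.34 − (+1.388))/0.0592 = −1.622.
The balanced reaction is Pd2+(aq) + 2 Cr2+(aq) → Pd(s) + 2 Cr3+(aq), so Q = [Cr3+(aq)]^2 / ([Pd2+(aq)]·[Cr2+(aq)]^2).
Isolating [Pd2+(aq)] in Q = 10^{−1.622} yields log [Pd2+(aq)] = −0.188, i.e. 0.65 M.

0.65 M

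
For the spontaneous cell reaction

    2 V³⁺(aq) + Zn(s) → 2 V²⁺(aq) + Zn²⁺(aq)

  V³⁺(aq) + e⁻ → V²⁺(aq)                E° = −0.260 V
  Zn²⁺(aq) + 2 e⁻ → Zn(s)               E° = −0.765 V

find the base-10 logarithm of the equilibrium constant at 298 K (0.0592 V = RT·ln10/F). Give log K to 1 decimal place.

log K = 17.1

The V³⁺/V²⁺ couple is reduced (cathode); E°cell = −0.260 − (−0.765) = +0.505 V with n = 2.
At equilibrium E = 0, so log K = nE°cell / 0.0592 = (2)(+0.505) / 0.0592 = 17.1.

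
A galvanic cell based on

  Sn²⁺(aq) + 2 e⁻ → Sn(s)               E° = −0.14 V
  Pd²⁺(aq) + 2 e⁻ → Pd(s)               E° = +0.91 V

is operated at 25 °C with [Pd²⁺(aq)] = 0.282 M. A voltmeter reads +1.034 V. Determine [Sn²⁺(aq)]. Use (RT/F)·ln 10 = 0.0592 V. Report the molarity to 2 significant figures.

Pd²⁺/Pd is the cathode (higher E°); E°cell = +0.91 − (−0.14) = +1.05 V with n = 2.
Rearranging E = E° − (0.0592/n)·log Q gives log Q = 2(+1.05 − (+1.034))/0.0592 = 0.541.
Balancing electrons gives Pd²⁺(aq) + Sn(s) → Pd(s) + Sn²⁺(aq); thus Q = [Sn²⁺(aq)] / [Pd²⁺(aq)].
Substituting the known concentrations and solving, log [Sn²⁺(aq)] = −0.009 and [Sn²⁺(aq)] = 0.98 M.

0.98 M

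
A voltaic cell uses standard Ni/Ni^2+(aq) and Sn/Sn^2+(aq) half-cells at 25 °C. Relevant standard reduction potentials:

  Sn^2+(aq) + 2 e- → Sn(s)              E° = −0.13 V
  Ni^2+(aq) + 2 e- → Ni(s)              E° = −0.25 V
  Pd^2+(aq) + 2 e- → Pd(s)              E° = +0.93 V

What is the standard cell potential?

+0.12 V

The Sn²⁺/Sn couple has the higher E°, so Sn ion is reduced (cathode) and Ni is oxidized (anode).
E°cell = E°(cathode) − E°(anode) = −0.13 − (−0.25) = +0.12 V.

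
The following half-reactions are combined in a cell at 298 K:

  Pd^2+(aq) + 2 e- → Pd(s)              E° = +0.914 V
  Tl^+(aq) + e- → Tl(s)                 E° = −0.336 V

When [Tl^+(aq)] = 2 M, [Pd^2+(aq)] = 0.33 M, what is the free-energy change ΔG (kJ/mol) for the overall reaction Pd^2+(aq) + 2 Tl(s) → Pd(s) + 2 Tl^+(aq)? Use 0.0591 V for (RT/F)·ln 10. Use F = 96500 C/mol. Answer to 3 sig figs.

With Pd²⁺/Pd reduced at the cathode, E°cell = +0.914 − (−0.336) = +1.250 V and n = 2.
Here Q = [Tl^+(aq)]^2 / [Pd^2+(aq)] = 12.1 (log Q = 1.084), giving E = +1.250 − (0.0591/2)·(1.084) = +1.2180 V.
Finally ΔG = −nFE = −(2)(96500 C/mol)(+1.2180 V) = −235 kJ/mol.

−235 kJ/mol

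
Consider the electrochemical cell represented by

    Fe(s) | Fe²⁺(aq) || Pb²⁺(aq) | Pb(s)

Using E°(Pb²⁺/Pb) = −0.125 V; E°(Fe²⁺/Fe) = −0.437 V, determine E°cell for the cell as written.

+0.312 V

By convention the left-hand electrode in cell notation is the anode (oxidation) and the right-hand electrode is the cathode (reduction).
E°cell = E°(right) − E°(left) = −0.125 − (−0.437) = +0.312 V.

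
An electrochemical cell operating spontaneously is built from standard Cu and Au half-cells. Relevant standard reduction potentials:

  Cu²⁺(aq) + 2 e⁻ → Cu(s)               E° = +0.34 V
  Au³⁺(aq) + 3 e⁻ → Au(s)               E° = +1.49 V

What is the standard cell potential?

Of the two couples in this cell, the one with the more positive reduction potential is reduced at the cathode: here that is Au³⁺/Au (+1.49 V); Cu²⁺/Cu (+0.34 V) is the anode.
E°cell = E°(cathode) − E°(anode) = +1.49 − (+0.34) = +1.15 V.

+1.15 V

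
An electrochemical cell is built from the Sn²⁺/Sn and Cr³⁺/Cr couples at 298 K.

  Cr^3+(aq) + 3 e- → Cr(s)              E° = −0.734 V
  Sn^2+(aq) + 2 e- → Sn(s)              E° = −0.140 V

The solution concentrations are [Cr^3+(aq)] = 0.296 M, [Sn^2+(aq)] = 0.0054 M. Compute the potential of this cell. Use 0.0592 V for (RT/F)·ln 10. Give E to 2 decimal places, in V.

The Sn²⁺/Sn couple has the more positive E°, so it is the cathode; Cr³⁺/Cr is the anode.
E°cell = −0.140 − (−0.734) = +0.594 V, with n = 6 electrons transferred.
Balancing gives 3 Sn^2+(aq) + 2 Cr(s) → 3 Sn(s) + 2 Cr^3+(aq); hence Q = [Cr^3+(aq)]^2 / [Sn^2+(aq)]^3 = 5.56×10^5 (log Q = 5.745).
Applying E = E° − (RT ln10/nF)·log Q gives +0.594 − (0.0592/6)(5.745) = +0.54 V.

+0.54 V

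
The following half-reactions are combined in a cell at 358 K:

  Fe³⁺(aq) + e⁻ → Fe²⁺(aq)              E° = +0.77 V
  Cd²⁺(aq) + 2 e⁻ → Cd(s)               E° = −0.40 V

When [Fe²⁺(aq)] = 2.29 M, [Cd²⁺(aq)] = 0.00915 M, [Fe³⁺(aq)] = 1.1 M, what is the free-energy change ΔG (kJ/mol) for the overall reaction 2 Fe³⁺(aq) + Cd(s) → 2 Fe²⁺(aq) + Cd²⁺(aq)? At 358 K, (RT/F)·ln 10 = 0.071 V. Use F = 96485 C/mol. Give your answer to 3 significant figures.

The standard cell potential is +0.77 − (−0.40) = +1.17 V, with n = 2 electrons in the balanced equation.
The reaction quotient is ([Fe²⁺(aq)]^2·[Cd²⁺(aq)]) / [Fe³⁺(aq)]^2 = 0.0397; by Nernst, E = +1.17 − (0.071/2)(−1.402) = +1.2198 V.
Then ΔG = −nFE = −2 × 96485 × +1.2198 J/mol = −235 kJ/mol.

−235 kJ/mol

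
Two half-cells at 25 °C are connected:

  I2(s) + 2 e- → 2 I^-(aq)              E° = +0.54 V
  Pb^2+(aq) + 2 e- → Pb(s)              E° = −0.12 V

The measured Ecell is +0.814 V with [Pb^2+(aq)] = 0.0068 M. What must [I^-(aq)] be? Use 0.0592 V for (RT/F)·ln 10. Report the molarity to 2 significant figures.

With I₂/I⁻ at the cathode and Pb²⁺/Pb at the anode, E°cell = +0.54 − (−0.12) = +0.66 V (n = 2).
Rearranging E = E° − (0.0592/n)·log Q gives log Q = 2(+0.66 − (+0.814))/0.0592 = −5.203.
The balanced reaction is I2(s) + Pb(s) → 2 I^-(aq) + Pb^2+(aq), so Q = [I^-(aq)]^2·[Pb^2+(aq)].
Isolating [I^-(aq)] in Q = 10^{−5.203} yields log [I^-(aq)] = −1.518, i.e. 0.030 M.

0.030 M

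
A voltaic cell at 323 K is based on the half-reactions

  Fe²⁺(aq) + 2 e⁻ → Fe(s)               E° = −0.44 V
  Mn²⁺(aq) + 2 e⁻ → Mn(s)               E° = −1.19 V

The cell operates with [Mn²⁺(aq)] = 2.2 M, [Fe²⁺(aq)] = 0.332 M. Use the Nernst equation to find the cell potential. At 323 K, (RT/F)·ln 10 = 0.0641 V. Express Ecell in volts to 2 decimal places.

+0.72 V

Since E°(Fe²⁺/Fe) > E°(Mn²⁺/Mn), Fe²⁺/Fe serves as the cathode.
The standard potential is −0.44 − (−1.19) = +0.75 V and the balanced reaction transfers n = 2 electrons.
Balancing gives Fe²⁺(aq) + Mn(s) → Fe(s) + Mn²⁺(aq); hence Q = [Mn²⁺(aq)] / [Fe²⁺(aq)] = 6.63 (log Q = 0.821).
Applying E = E° − (RT ln10/nF)·log Q gives +0.75 − (0.0641/2)(0.821) = +0.72 V.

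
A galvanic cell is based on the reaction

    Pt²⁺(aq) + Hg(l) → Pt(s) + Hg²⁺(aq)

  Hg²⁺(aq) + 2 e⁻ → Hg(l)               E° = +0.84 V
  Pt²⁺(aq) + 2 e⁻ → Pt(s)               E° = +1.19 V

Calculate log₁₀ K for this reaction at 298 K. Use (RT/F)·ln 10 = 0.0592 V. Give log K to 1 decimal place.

log K = 11.8

The Pt²⁺/Pt couple is reduced (cathode); E°cell = +1.19 − (+0.84) = +0.35 V with n = 2.
At equilibrium E = 0, so log K = nE°cell / 0.0592 = (2)(+0.35) / 0.0592 = 11.8.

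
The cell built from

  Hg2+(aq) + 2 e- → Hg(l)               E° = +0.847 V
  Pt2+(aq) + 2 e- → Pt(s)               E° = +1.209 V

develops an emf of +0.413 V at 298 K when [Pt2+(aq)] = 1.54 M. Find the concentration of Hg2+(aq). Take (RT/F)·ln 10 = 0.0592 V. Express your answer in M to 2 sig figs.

The Pt²⁺/Pt couple has the larger reduction potential, so it is the cathode: E°cell = +1.209 − (+0.847) = +0.362 V and n = 2.
From the Nernst equation, log Q = n(E° − E)/0.0592 = 2·(+0.362 − (+0.413))/0.0592 = −1.723.
Balancing electrons gives Pt2+(aq) + Hg(l) → Pt(s) + Hg2+(aq); thus Q = [Hg2+(aq)] / [Pt2+(aq)].
Substituting the known concentrations and solving, log [Hg2+(aq)] = −1.535 and [Hg2+(aq)] = 0.029 M.

0.029 M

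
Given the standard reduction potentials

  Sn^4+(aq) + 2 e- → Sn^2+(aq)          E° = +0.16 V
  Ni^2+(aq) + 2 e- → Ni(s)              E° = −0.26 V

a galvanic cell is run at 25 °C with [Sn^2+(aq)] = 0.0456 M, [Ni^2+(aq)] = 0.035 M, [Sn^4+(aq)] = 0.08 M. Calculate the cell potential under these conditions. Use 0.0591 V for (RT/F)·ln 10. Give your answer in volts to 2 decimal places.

+0.47 V

Sn⁴⁺/Sn²⁺ is reduced (cathode, E° = +0.16 V) and Ni²⁺/Ni is oxidized (anode).
The standard potential is +0.16 − (−0.26) = +0.42 V and the balanced reaction transfers n = 2 electrons.
Balancing gives Sn^4+(aq) + Ni(s) → Sn^2+(aq) + Ni^2+(aq); hence Q = ([Sn^2+(aq)]·[Ni^2+(aq)]) / [Sn^4+(aq)] = 0.02 (log Q = −1.700).
E = E° − (0.0591/n)·log Q = +0.42 − (0.0591/2)(−1.700) = +0.47 V.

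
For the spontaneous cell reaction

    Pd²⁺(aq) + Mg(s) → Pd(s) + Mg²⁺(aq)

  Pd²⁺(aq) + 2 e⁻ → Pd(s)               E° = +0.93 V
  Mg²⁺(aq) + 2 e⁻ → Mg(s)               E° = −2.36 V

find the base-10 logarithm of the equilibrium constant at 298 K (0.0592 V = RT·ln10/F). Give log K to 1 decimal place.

log K = 111.1

The Pd²⁺/Pd couple is reduced (cathode); E°cell = +0.93 − (−2.36) = +3.29 V with n = 2.
At equilibrium E = 0, so log K = nE°cell / 0.0592 = (2)(+3.29) / 0.0592 = 111.1.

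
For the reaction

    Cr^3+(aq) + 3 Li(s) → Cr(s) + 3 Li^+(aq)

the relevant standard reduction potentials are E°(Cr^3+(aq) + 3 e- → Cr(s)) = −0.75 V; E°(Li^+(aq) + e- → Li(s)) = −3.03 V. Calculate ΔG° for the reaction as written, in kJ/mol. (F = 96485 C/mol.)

In the reaction as written Cr^3+(aq) is reduced, so the Cr³⁺/Cr couple is the cathode and Li⁺/Li is the anode.
E°cell = −0.75 − (−3.03) = +2.28 V; balancing electrons gives n = 3.
ΔG° = −nFE°cell = −(3)(96485)(+2.28) J/mol = −660 kJ/mol.

−660 kJ/mol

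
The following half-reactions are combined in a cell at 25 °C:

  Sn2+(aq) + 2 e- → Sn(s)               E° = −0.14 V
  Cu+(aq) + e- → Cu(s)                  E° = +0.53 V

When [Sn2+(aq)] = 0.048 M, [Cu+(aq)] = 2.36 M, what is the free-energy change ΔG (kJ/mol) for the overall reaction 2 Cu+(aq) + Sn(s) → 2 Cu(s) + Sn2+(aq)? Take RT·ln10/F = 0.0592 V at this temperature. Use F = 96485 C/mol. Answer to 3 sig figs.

With Cu⁺/Cu reduced at the cathode, E°cell = +0.53 − (−0.14) = +0.67 V and n = 2.
The reaction quotient is [Sn2+(aq)] / [Cu+(aq)]^2 = 0.00862; by Nernst, E = +0.67 − (0.0592/2)(−2.065) = +0.7311 V.
Finally ΔG = −nFE = −(2)(96485 C/mol)(+0.7311 V) = −141 kJ/mol.

−141 kJ/mol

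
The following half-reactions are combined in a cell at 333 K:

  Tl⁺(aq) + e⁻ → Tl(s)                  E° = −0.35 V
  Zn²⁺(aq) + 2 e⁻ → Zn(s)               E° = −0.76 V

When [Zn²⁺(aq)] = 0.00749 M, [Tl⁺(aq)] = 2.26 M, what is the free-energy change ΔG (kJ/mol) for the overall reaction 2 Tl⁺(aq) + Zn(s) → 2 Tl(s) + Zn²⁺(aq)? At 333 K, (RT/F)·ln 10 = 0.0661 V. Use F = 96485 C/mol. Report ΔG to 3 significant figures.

E°cell = −0.35 − (−0.76) = +0.41 V; the balanced reaction transfers n = 2 electrons.
Q = [Zn²⁺(aq)] / [Tl⁺(aq)]^2 = 0.00147, so log Q = −2.834 and E = +0.41 − (0.0661/2)(−2.834) = +0.5037 V.
Finally ΔG = −nFE = −(2)(96485 C/mol)(+0.5037 V) = −97.2 kJ/mol.

−97.2 kJ/mol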